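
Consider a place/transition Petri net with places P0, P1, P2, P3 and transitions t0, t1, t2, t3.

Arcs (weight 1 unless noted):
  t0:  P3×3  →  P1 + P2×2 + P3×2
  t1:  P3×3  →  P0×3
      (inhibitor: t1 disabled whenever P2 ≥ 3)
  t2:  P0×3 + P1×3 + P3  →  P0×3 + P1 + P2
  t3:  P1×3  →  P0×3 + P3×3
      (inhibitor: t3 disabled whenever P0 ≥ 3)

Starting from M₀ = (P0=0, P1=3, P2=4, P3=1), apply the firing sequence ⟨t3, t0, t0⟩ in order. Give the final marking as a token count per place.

step 1: fire t3:  (P0=0, P1=3, P2=4, P3=1) → (P0=3, P1=0, P2=4, P3=4)
step 2: fire t0:  (P0=3, P1=0, P2=4, P3=4) → (P0=3, P1=1, P2=6, P3=3)
step 3: fire t0:  (P0=3, P1=1, P2=6, P3=3) → (P0=3, P1=2, P2=8, P3=2)

(P0=3, P1=2, P2=8, P3=2)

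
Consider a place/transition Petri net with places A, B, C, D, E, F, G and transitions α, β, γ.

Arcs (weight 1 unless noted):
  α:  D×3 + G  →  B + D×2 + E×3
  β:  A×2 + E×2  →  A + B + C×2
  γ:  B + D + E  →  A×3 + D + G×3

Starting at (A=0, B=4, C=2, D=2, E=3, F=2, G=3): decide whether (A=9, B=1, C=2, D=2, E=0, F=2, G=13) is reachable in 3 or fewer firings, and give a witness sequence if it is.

NO — not reachable within 3 firings

depth 0: 1 marking
depth 1: 2 markings reached so far
depth 2: 4 markings reached so far
depth 3: 5 markings reached so far
target is not among the 5 markings reachable within 3 steps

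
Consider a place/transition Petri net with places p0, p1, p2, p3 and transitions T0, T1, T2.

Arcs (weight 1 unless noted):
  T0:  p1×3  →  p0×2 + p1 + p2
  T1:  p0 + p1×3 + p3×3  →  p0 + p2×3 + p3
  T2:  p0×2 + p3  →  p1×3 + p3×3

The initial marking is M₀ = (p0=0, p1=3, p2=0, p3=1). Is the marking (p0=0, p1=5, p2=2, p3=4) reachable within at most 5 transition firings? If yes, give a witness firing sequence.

depth 0: 1 marking
depth 1: 2 markings reached so far
depth 2: 3 markings reached so far
depth 3: 4 markings reached so far
depth 4: 5 markings reached so far
depth 5: 6 markings reached so far
target is not among the 6 markings reachable within 5 steps

NO — not reachable within 5 firings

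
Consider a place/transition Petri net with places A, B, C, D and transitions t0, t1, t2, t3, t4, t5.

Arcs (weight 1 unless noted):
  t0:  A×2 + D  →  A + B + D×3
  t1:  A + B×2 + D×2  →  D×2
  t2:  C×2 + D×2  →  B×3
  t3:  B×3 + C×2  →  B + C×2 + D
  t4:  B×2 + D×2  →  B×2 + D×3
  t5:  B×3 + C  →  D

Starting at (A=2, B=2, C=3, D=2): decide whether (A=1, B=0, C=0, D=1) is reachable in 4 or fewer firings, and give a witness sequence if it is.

YES — reachable via ⟨t1, t2, t5⟩ (3 firings)

step 1: fire t1:  (A=2, B=2, C=3, D=2) → (A=1, B=0, C=3, D=2)
step 2: fire t2:  (A=1, B=0, C=3, D=2) → (A=1, B=3, C=1, D=0)
step 3: fire t5:  (A=1, B=3, C=1, D=0) → (A=1, B=0, C=0, D=1)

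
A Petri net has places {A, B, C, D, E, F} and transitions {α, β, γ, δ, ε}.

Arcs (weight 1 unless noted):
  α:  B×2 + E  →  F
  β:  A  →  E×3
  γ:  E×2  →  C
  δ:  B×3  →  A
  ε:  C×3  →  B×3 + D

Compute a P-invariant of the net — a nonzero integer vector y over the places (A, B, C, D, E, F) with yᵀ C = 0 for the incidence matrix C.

y = (A:3, B:1, C:2, D:3, E:1, F:3)

Incidence matrix C (rows=places, cols=transitions):
        α    β    γ    δ    ε
    A   0   -1    0    1    0
    B  -2    0    0   -3    3
    C   0    0    1    0   -3
    D   0    0    0    0    1
    E  -1    3   -2    0    0
    F   1    0    0    0    0

Candidate y = [3, 1, 2, 3, 1, 3]; check y·C column-wise:
  col α: 3·0 + 1·-2 + 2·0 + 3·0 + 1·-1 + 3·1 = 0
  col β: 3·-1 + 1·0 + 2·0 + 3·0 + 1·3 + 3·0 = 0
  col γ: 3·0 + 1·0 + 2·1 + 3·0 + 1·-2 + 3·0 = 0
  col δ: 3·1 + 1·-3 + 2·0 + 3·0 + 1·0 + 3·0 = 0
  col ε: 3·0 + 1·3 + 2·-3 + 3·1 + 1·0 + 3·0 = 0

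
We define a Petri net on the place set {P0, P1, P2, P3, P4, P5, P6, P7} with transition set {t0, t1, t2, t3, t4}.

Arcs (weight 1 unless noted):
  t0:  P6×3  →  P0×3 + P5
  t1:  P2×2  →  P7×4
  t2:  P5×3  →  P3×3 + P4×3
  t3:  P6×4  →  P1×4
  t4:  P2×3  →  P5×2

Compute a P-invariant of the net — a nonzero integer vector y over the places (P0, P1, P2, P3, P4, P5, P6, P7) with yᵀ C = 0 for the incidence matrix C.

y = (P0:0, P1:0, P2:0, P3:1, P4:-1, P5:0, P6:0, P7:0)

Incidence matrix C (rows=places, cols=transitions):
       t0   t1   t2   t3   t4
   P0   3    0    0    0    0
   P1   0    0    0    4    0
   P2   0   -2    0    0   -3
   P3   0    0    3    0    0
   P4   0    0    3    0    0
   P5   1    0   -3    0    2
   P6  -3    0    0   -4    0
   P7   0    4    0    0    0

Candidate y = [0, 0, 0, 1, -1, 0, 0, 0]; check y·C column-wise:
  col t0: 0·3 + 1·0 + -1·0 + 0·1 + 0·-3 = 0
  col t1: 0·-2 + 1·0 + -1·0 + 0·4 = 0
  col t2: 1·3 + -1·3 + 0·-3 = 0
  col t3: 0·4 + 1·0 + -1·0 + 0·-4 = 0
  col t4: 0·-3 + 1·0 + -1·0 + 0·2 = 0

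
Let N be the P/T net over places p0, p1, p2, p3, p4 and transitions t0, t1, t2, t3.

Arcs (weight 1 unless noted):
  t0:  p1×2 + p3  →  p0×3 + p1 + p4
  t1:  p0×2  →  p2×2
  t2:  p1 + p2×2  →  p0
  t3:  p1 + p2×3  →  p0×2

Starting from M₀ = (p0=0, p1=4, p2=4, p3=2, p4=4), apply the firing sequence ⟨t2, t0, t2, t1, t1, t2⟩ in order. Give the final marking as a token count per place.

(p0=2, p1=0, p2=2, p3=1, p4=5)

step 1: fire t2:  (p0=0, p1=4, p2=4, p3=2, p4=4) → (p0=1, p1=3, p2=2, p3=2, p4=4)
step 2: fire t0:  (p0=1, p1=3, p2=2, p3=2, p4=4) → (p0=4, p1=2, p2=2, p3=1, p4=5)
step 3: fire t2:  (p0=4, p1=2, p2=2, p3=1, p4=5) → (p0=5, p1=1, p2=0, p3=1, p4=5)
step 4: fire t1:  (p0=5, p1=1, p2=0, p3=1, p4=5) → (p0=3, p1=1, p2=2, p3=1, p4=5)
step 5: fire t1:  (p0=3, p1=1, p2=2, p3=1, p4=5) → (p0=1, p1=1, p2=4, p3=1, p4=5)
step 6: fire t2:  (p0=1, p1=1, p2=4, p3=1, p4=5) → (p0=2, p1=0, p2=2, p3=1, p4=5)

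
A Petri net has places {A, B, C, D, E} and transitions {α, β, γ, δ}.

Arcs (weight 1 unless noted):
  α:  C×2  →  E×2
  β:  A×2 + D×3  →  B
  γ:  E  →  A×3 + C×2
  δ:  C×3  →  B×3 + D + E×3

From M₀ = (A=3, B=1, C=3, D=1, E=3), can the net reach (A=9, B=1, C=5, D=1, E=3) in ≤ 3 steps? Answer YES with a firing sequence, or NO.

YES — reachable via ⟨α, γ, γ⟩ (3 firings)

step 1: fire α:  (A=3, B=1, C=3, D=1, E=3) → (A=3, B=1, C=1, D=1, E=5)
step 2: fire γ:  (A=3, B=1, C=1, D=1, E=5) → (A=6, B=1, C=3, D=1, E=4)
step 3: fire γ:  (A=6, B=1, C=3, D=1, E=4) → (A=9, B=1, C=5, D=1, E=3)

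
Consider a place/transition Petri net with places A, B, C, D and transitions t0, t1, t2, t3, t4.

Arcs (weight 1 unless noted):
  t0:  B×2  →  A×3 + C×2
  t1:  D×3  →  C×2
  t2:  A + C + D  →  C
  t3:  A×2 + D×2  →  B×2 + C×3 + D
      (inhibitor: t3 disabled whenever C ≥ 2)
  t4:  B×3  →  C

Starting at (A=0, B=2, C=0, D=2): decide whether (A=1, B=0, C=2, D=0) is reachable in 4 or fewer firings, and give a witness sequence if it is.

step 1: fire t0:  (A=0, B=2, C=0, D=2) → (A=3, B=0, C=2, D=2)
step 2: fire t2:  (A=3, B=0, C=2, D=2) → (A=2, B=0, C=2, D=1)
step 3: fire t2:  (A=2, B=0, C=2, D=1) → (A=1, B=0, C=2, D=0)

YES — reachable via ⟨t0, t2, t2⟩ (3 firings)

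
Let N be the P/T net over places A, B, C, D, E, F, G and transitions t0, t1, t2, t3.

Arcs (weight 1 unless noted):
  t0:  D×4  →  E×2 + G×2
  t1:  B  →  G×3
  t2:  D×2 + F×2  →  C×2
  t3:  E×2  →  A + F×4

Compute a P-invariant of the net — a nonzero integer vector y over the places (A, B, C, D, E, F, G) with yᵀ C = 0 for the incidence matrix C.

Incidence matrix C (rows=places, cols=transitions):
       t0   t1   t2   t3
    A   0    0    0    1
    B   0   -1    0    0
    C   0    0    2    0
    D  -4    0   -2    0
    E   2    0    0   -2
    F   0    0   -2    4
    G   2    3    0    0

Candidate y = [4, 0, 1, 1, 2, 0, 0]; check y·C column-wise:
  col t0: 4·0 + 1·0 + 1·-4 + 2·2 + 0·2 = 0
  col t1: 4·0 + 0·-1 + 1·0 + 1·0 + 2·0 + 0·3 = 0
  col t2: 4·0 + 1·2 + 1·-2 + 2·0 + 0·-2 = 0
  col t3: 4·1 + 1·0 + 1·0 + 2·-2 + 0·4 = 0

y = (A:4, B:0, C:1, D:1, E:2, F:0, G:0)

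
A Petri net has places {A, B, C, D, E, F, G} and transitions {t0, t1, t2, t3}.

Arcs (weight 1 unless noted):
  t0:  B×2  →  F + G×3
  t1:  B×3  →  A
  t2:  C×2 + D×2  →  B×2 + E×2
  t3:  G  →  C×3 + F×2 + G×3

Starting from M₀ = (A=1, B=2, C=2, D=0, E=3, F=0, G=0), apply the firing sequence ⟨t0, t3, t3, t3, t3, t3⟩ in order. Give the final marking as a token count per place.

step 1: fire t0:  (A=1, B=2, C=2, D=0, E=3, F=0, G=0) → (A=1, B=0, C=2, D=0, E=3, F=1, G=3)
step 2: fire t3:  (A=1, B=0, C=2, D=0, E=3, F=1, G=3) → (A=1, B=0, C=5, D=0, E=3, F=3, G=5)
step 3: fire t3:  (A=1, B=0, C=5, D=0, E=3, F=3, G=5) → (A=1, B=0, C=8, D=0, E=3, F=5, G=7)
step 4: fire t3:  (A=1, B=0, C=8, D=0, E=3, F=5, G=7) → (A=1, B=0, C=11, D=0, E=3, F=7, G=9)
step 5: fire t3:  (A=1, B=0, C=11, D=0, E=3, F=7, G=9) → (A=1, B=0, C=14, D=0, E=3, F=9, G=11)
step 6: fire t3:  (A=1, B=0, C=14, D=0, E=3, F=9, G=11) → (A=1, B=0, C=17, D=0, E=3, F=11, G=13)

(A=1, B=0, C=17, D=0, E=3, F=11, G=13)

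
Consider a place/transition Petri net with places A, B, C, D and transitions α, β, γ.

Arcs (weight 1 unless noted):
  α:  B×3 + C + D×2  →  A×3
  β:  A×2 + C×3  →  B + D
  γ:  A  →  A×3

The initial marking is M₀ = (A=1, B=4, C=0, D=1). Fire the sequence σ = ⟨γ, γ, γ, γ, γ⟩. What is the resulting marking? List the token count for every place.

step 1: fire γ:  (A=1, B=4, C=0, D=1) → (A=3, B=4, C=0, D=1)
step 2: fire γ:  (A=3, B=4, C=0, D=1) → (A=5, B=4, C=0, D=1)
step 3: fire γ:  (A=5, B=4, C=0, D=1) → (A=7, B=4, C=0, D=1)
step 4: fire γ:  (A=7, B=4, C=0, D=1) → (A=9, B=4, C=0, D=1)
step 5: fire γ:  (A=9, B=4, C=0, D=1) → (A=11, B=4, C=0, D=1)

(A=11, B=4, C=0, D=1)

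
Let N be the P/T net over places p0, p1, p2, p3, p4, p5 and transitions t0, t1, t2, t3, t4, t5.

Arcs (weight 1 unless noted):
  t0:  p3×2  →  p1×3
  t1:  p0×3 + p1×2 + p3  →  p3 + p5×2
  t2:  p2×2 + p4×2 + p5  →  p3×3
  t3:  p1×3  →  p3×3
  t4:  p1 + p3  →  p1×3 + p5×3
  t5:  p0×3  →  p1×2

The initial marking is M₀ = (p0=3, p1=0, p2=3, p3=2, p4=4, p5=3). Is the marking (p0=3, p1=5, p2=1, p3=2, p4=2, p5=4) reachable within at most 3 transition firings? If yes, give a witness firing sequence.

depth 0: 1 marking
depth 1: 4 markings reached so far
depth 2: 9 markings reached so far
depth 3: 19 markings reached so far
target is not among the 19 markings reachable within 3 steps

NO — not reachable within 3 firings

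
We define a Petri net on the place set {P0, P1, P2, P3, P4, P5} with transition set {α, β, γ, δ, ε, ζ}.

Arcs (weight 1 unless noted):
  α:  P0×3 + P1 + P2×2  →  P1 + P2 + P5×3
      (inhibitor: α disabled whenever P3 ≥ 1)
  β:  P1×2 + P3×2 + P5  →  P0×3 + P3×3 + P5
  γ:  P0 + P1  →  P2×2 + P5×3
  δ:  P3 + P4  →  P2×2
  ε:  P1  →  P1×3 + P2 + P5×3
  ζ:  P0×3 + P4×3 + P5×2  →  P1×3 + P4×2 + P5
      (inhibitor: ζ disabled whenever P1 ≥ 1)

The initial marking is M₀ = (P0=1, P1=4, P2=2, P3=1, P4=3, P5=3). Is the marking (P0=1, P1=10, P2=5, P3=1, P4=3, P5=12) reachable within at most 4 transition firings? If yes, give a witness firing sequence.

YES — reachable via ⟨ε, ε, ε⟩ (3 firings)

step 1: fire ε:  (P0=1, P1=4, P2=2, P3=1, P4=3, P5=3) → (P0=1, P1=6, P2=3, P3=1, P4=3, P5=6)
step 2: fire ε:  (P0=1, P1=6, P2=3, P3=1, P4=3, P5=6) → (P0=1, P1=8, P2=4, P3=1, P4=3, P5=9)
step 3: fire ε:  (P0=1, P1=8, P2=4, P3=1, P4=3, P5=9) → (P0=1, P1=10, P2=5, P3=1, P4=3, P5=12)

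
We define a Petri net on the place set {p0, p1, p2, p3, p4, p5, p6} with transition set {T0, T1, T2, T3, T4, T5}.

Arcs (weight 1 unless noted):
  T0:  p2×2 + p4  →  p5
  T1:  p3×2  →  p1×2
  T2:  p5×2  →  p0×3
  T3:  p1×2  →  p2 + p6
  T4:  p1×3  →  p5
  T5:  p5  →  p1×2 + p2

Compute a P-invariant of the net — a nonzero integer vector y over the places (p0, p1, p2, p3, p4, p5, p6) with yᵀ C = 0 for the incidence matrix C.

Incidence matrix C (rows=places, cols=transitions):
       T0   T1   T2   T3   T4   T5
   p0   0    0    3    0    0    0
   p1   0    2    0   -2   -3    2
   p2  -2    0    0    1    0    1
   p3   0   -2    0    0    0    0
   p4  -1    0    0    0    0    0
   p5   1    0   -2    0    1   -1
   p6   0    0    0    1    0    0

Candidate y = [2, 1, 1, 1, 1, 3, 1]; check y·C column-wise:
  col T0: 2·0 + 1·0 + 1·-2 + 1·0 + 1·-1 + 3·1 + 1·0 = 0
  col T1: 2·0 + 1·2 + 1·0 + 1·-2 + 1·0 + 3·0 + 1·0 = 0
  col T2: 2·3 + 1·0 + 1·0 + 1·0 + 1·0 + 3·-2 + 1·0 = 0
  col T3: 2·0 + 1·-2 + 1·1 + 1·0 + 1·0 + 3·0 + 1·1 = 0
  col T4: 2·0 + 1·-3 + 1·0 + 1·0 + 1·0 + 3·1 + 1·0 = 0
  col T5: 2·0 + 1·2 + 1·1 + 1·0 + 1·0 + 3·-1 + 1·0 = 0

y = (p0:2, p1:1, p2:1, p3:1, p4:1, p5:3, p6:1)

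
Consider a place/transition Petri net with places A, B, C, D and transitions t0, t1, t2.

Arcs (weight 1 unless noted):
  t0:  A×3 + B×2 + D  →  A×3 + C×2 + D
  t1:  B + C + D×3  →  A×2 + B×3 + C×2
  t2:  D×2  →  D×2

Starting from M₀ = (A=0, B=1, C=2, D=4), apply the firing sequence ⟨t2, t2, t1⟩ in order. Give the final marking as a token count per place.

step 1: fire t2:  (A=0, B=1, C=2, D=4) → (A=0, B=1, C=2, D=4)
step 2: fire t2:  (A=0, B=1, C=2, D=4) → (A=0, B=1, C=2, D=4)
step 3: fire t1:  (A=0, B=1, C=2, D=4) → (A=2, B=3, C=3, D=1)

(A=2, B=3, C=3, D=1)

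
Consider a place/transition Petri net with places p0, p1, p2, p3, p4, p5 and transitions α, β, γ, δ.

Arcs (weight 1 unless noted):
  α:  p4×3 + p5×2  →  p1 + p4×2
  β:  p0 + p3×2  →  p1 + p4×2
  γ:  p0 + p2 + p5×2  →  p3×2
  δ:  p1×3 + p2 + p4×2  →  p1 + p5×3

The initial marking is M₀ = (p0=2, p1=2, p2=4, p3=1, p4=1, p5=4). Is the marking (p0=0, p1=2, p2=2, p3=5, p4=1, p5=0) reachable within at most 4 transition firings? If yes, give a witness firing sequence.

YES — reachable via ⟨γ, γ⟩ (2 firings)

step 1: fire γ:  (p0=2, p1=2, p2=4, p3=1, p4=1, p5=4) → (p0=1, p1=2, p2=3, p3=3, p4=1, p5=2)
step 2: fire γ:  (p0=1, p1=2, p2=3, p3=3, p4=1, p5=2) → (p0=0, p1=2, p2=2, p3=5, p4=1, p5=0)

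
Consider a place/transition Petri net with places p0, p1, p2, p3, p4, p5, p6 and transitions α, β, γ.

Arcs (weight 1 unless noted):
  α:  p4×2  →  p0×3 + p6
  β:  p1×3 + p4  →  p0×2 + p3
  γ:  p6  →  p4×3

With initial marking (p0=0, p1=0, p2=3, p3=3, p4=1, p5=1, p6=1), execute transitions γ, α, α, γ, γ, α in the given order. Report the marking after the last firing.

(p0=9, p1=0, p2=3, p3=3, p4=4, p5=1, p6=1)

step 1: fire γ:  (p0=0, p1=0, p2=3, p3=3, p4=1, p5=1, p6=1) → (p0=0, p1=0, p2=3, p3=3, p4=4, p5=1, p6=0)
step 2: fire α:  (p0=0, p1=0, p2=3, p3=3, p4=4, p5=1, p6=0) → (p0=3, p1=0, p2=3, p3=3, p4=2, p5=1, p6=1)
step 3: fire α:  (p0=3, p1=0, p2=3, p3=3, p4=2, p5=1, p6=1) → (p0=6, p1=0, p2=3, p3=3, p4=0, p5=1, p6=2)
step 4: fire γ:  (p0=6, p1=0, p2=3, p3=3, p4=0, p5=1, p6=2) → (p0=6, p1=0, p2=3, p3=3, p4=3, p5=1, p6=1)
step 5: fire γ:  (p0=6, p1=0, p2=3, p3=3, p4=3, p5=1, p6=1) → (p0=6, p1=0, p2=3, p3=3, p4=6, p5=1, p6=0)
step 6: fire α:  (p0=6, p1=0, p2=3, p3=3, p4=6, p5=1, p6=0) → (p0=9, p1=0, p2=3, p3=3, p4=4, p5=1, p6=1)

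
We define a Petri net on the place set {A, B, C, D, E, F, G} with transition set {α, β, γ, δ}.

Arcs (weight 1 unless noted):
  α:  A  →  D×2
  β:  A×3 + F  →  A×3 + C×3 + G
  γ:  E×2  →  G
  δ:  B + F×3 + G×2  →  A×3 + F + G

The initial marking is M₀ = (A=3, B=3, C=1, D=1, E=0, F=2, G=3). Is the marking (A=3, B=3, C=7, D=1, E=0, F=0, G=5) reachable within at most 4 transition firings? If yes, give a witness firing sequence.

YES — reachable via ⟨β, β⟩ (2 firings)

step 1: fire β:  (A=3, B=3, C=1, D=1, E=0, F=2, G=3) → (A=3, B=3, C=4, D=1, E=0, F=1, G=4)
step 2: fire β:  (A=3, B=3, C=4, D=1, E=0, F=1, G=4) → (A=3, B=3, C=7, D=1, E=0, F=0, G=5)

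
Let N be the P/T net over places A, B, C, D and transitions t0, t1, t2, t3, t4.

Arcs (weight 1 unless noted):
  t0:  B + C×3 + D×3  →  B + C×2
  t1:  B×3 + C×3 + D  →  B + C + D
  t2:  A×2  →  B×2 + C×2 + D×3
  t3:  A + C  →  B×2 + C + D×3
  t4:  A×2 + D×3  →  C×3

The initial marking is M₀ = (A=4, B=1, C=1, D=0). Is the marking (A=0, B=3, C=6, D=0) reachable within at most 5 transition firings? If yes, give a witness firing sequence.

step 1: fire t2:  (A=4, B=1, C=1, D=0) → (A=2, B=3, C=3, D=3)
step 2: fire t4:  (A=2, B=3, C=3, D=3) → (A=0, B=3, C=6, D=0)

YES — reachable via ⟨t2, t4⟩ (2 firings)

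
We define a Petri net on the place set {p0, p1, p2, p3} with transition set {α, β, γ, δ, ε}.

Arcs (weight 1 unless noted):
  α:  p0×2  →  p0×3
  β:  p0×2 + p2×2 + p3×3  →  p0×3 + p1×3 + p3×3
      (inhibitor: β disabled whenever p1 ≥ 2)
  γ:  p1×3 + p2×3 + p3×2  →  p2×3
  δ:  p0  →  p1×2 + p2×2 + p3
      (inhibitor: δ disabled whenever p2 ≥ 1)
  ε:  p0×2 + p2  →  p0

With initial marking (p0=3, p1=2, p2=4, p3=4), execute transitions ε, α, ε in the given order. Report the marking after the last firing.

(p0=2, p1=2, p2=2, p3=4)

step 1: fire ε:  (p0=3, p1=2, p2=4, p3=4) → (p0=2, p1=2, p2=3, p3=4)
step 2: fire α:  (p0=2, p1=2, p2=3, p3=4) → (p0=3, p1=2, p2=3, p3=4)
step 3: fire ε:  (p0=3, p1=2, p2=3, p3=4) → (p0=2, p1=2, p2=2, p3=4)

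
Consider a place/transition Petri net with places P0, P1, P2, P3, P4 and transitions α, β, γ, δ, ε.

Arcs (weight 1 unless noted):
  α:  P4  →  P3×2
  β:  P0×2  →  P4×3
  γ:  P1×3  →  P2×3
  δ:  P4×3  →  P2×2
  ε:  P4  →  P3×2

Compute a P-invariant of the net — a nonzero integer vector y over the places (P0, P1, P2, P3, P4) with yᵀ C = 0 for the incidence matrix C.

Incidence matrix C (rows=places, cols=transitions):
        α    β    γ    δ    ε
   P0   0   -2    0    0    0
   P1   0    0   -3    0    0
   P2   0    0    3    2    0
   P3   2    0    0    0    2
   P4  -1    3    0   -3   -1

Candidate y = [3, 3, 3, 1, 2]; check y·C column-wise:
  col α: 3·0 + 3·0 + 3·0 + 1·2 + 2·-1 = 0
  col β: 3·-2 + 3·0 + 3·0 + 1·0 + 2·3 = 0
  col γ: 3·0 + 3·-3 + 3·3 + 1·0 + 2·0 = 0
  col δ: 3·0 + 3·0 + 3·2 + 1·0 + 2·-3 = 0
  col ε: 3·0 + 3·0 + 3·0 + 1·2 + 2·-1 = 0

y = (P0:3, P1:3, P2:3, P3:1, P4:2)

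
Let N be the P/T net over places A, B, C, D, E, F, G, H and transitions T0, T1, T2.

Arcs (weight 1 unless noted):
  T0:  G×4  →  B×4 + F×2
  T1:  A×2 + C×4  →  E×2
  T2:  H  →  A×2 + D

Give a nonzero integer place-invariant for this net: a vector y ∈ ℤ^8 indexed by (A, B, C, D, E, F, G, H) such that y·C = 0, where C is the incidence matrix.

y = (A:2, B:0, C:-1, D:-4, E:0, F:0, G:0, H:0)

Incidence matrix C (rows=places, cols=transitions):
       T0   T1   T2
    A   0   -2    2
    B   4    0    0
    C   0   -4    0
    D   0    0    1
    E   0    2    0
    F   2    0    0
    G  -4    0    0
    H   0    0   -1

Candidate y = [2, 0, -1, -4, 0, 0, 0, 0]; check y·C column-wise:
  col T0: 2·0 + 0·4 + -1·0 + -4·0 + 0·2 + 0·-4 = 0
  col T1: 2·-2 + -1·-4 + -4·0 + 0·2 = 0
  col T2: 2·2 + -1·0 + -4·1 + 0·-1 = 0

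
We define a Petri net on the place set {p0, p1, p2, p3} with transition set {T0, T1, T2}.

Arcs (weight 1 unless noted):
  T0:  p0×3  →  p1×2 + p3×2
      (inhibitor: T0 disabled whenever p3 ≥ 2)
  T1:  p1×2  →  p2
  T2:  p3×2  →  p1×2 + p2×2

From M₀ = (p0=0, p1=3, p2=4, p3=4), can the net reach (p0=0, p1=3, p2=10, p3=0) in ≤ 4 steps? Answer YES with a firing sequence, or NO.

YES — reachable via ⟨T1, T2, T1, T2⟩ (4 firings)

step 1: fire T1:  (p0=0, p1=3, p2=4, p3=4) → (p0=0, p1=1, p2=5, p3=4)
step 2: fire T2:  (p0=0, p1=1, p2=5, p3=4) → (p0=0, p1=3, p2=7, p3=2)
step 3: fire T1:  (p0=0, p1=3, p2=7, p3=2) → (p0=0, p1=1, p2=8, p3=2)
step 4: fire T2:  (p0=0, p1=1, p2=8, p3=2) → (p0=0, p1=3, p2=10, p3=0)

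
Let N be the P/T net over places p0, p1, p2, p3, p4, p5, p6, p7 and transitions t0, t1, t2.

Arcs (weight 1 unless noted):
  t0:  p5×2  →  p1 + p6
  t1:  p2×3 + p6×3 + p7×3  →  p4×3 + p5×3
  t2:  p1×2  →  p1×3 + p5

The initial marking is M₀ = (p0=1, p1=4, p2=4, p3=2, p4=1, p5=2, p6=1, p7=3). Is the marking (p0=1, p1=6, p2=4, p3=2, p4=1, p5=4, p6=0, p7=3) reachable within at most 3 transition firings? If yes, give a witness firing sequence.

NO — not reachable within 3 firings

depth 0: 1 marking
depth 1: 3 markings reached so far
depth 2: 5 markings reached so far
depth 3: 7 markings reached so far
target is not among the 7 markings reachable within 3 steps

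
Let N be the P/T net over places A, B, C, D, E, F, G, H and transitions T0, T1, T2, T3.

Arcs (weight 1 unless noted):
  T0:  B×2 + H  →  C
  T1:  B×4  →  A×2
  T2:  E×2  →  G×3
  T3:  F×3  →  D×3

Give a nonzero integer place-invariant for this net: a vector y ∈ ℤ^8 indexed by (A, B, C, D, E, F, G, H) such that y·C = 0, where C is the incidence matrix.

Incidence matrix C (rows=places, cols=transitions):
       T0   T1   T2   T3
    A   0    2    0    0
    B  -2   -4    0    0
    C   1    0    0    0
    D   0    0    0    3
    E   0    0   -2    0
    F   0    0    0   -3
    G   0    0    3    0
    H  -1    0    0    0

Candidate y = [2, 1, 2, 0, 0, 0, 0, 0]; check y·C column-wise:
  col T0: 2·0 + 1·-2 + 2·1 + 0·-1 = 0
  col T1: 2·2 + 1·-4 + 2·0 = 0
  col T2: 2·0 + 1·0 + 2·0 + 0·-2 + 0·3 = 0
  col T3: 2·0 + 1·0 + 2·0 + 0·3 + 0·-3 = 0

y = (A:2, B:1, C:2, D:0, E:0, F:0, G:0, H:0)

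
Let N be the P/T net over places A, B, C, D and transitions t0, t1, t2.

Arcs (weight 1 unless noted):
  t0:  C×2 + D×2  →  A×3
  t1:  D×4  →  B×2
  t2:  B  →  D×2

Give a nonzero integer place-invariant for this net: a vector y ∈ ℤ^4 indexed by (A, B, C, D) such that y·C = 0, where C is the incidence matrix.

Incidence matrix C (rows=places, cols=transitions):
       t0   t1   t2
    A   3    0    0
    B   0    2   -1
    C  -2    0    0
    D  -2   -4    2

Candidate y = [2, 0, 3, 0]; check y·C column-wise:
  col t0: 2·3 + 3·-2 + 0·-2 = 0
  col t1: 2·0 + 0·2 + 3·0 + 0·-4 = 0
  col t2: 2·0 + 0·-1 + 3·0 + 0·2 = 0

y = (A:2, B:0, C:3, D:0)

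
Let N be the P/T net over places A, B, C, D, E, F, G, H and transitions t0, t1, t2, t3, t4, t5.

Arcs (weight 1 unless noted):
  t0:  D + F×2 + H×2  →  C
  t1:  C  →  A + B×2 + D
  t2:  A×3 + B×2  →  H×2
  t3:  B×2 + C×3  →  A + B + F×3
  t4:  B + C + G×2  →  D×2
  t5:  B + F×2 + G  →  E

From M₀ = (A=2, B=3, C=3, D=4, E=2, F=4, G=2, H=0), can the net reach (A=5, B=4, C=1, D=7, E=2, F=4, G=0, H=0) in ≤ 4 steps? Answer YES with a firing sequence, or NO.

NO — not reachable within 4 firings

depth 0: 1 marking
depth 1: 5 markings reached so far
depth 2: 12 markings reached so far
depth 3: 22 markings reached so far
depth 4: 32 markings reached so far
target is not among the 32 markings reachable within 4 steps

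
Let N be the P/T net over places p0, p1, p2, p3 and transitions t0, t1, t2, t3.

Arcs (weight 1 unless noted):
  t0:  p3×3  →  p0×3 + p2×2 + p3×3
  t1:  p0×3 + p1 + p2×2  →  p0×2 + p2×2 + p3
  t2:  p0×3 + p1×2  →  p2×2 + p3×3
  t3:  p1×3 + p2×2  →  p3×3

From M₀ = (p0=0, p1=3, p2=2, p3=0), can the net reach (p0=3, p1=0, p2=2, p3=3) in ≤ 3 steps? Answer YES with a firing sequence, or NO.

step 1: fire t3:  (p0=0, p1=3, p2=2, p3=0) → (p0=0, p1=0, p2=0, p3=3)
step 2: fire t0:  (p0=0, p1=0, p2=0, p3=3) → (p0=3, p1=0, p2=2, p3=3)

YES — reachable via ⟨t3, t0⟩ (2 firings)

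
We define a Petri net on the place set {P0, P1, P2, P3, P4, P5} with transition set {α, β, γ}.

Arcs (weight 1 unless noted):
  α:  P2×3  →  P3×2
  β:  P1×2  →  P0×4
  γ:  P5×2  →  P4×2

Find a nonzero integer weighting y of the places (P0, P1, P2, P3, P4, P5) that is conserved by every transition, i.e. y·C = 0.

Incidence matrix C (rows=places, cols=transitions):
        α    β    γ
   P0   0    4    0
   P1   0   -2    0
   P2  -3    0    0
   P3   2    0    0
   P4   0    0    2
   P5   0    0   -2

Candidate y = [1, 2, 0, 0, 0, 0]; check y·C column-wise:
  col α: 1·0 + 2·0 + 0·-3 + 0·2 = 0
  col β: 1·4 + 2·-2 = 0
  col γ: 1·0 + 2·0 + 0·2 + 0·-2 = 0

y = (P0:1, P1:2, P2:0, P3:0, P4:0, P5:0)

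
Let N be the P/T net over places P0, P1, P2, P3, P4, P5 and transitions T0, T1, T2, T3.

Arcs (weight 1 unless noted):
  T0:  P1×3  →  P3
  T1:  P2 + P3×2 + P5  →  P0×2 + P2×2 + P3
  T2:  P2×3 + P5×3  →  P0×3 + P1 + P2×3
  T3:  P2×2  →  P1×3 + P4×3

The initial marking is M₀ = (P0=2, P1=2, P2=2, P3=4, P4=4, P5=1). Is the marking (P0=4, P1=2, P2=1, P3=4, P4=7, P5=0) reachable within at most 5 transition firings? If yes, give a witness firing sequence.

step 1: fire T1:  (P0=2, P1=2, P2=2, P3=4, P4=4, P5=1) → (P0=4, P1=2, P2=3, P3=3, P4=4, P5=0)
step 2: fire T3:  (P0=4, P1=2, P2=3, P3=3, P4=4, P5=0) → (P0=4, P1=5, P2=1, P3=3, P4=7, P5=0)
step 3: fire T0:  (P0=4, P1=5, P2=1, P3=3, P4=7, P5=0) → (P0=4, P1=2, P2=1, P3=4, P4=7, P5=0)

YES — reachable via ⟨T1, T3, T0⟩ (3 firings)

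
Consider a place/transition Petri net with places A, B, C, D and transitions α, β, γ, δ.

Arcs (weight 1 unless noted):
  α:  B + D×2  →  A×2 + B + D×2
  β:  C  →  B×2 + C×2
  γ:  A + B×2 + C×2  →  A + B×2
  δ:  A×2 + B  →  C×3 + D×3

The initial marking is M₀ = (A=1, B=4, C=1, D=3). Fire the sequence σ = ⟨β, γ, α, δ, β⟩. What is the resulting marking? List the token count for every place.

(A=1, B=7, C=4, D=6)

step 1: fire β:  (A=1, B=4, C=1, D=3) → (A=1, B=6, C=2, D=3)
step 2: fire γ:  (A=1, B=6, C=2, D=3) → (A=1, B=6, C=0, D=3)
step 3: fire α:  (A=1, B=6, C=0, D=3) → (A=3, B=6, C=0, D=3)
step 4: fire δ:  (A=3, B=6, C=0, D=3) → (A=1, B=5, C=3, D=6)
step 5: fire β:  (A=1, B=5, C=3, D=6) → (A=1, B=7, C=4, D=6)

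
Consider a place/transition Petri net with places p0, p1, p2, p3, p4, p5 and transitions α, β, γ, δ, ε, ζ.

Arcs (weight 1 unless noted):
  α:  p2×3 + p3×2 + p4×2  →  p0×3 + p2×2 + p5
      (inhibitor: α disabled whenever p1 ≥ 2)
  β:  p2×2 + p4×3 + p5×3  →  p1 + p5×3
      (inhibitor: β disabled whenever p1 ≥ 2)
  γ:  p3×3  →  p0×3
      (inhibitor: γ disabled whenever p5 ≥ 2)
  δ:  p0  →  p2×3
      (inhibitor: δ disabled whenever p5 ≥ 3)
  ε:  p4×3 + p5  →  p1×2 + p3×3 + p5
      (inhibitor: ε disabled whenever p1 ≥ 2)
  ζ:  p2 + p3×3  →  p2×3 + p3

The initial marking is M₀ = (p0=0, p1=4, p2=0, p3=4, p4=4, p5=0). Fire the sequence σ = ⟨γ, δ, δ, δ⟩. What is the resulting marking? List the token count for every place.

step 1: fire γ:  (p0=0, p1=4, p2=0, p3=4, p4=4, p5=0) → (p0=3, p1=4, p2=0, p3=1, p4=4, p5=0)
step 2: fire δ:  (p0=3, p1=4, p2=0, p3=1, p4=4, p5=0) → (p0=2, p1=4, p2=3, p3=1, p4=4, p5=0)
step 3: fire δ:  (p0=2, p1=4, p2=3, p3=1, p4=4, p5=0) → (p0=1, p1=4, p2=6, p3=1, p4=4, p5=0)
step 4: fire δ:  (p0=1, p1=4, p2=6, p3=1, p4=4, p5=0) → (p0=0, p1=4, p2=9, p3=1, p4=4, p5=0)

(p0=0, p1=4, p2=9, p3=1, p4=4, p5=0)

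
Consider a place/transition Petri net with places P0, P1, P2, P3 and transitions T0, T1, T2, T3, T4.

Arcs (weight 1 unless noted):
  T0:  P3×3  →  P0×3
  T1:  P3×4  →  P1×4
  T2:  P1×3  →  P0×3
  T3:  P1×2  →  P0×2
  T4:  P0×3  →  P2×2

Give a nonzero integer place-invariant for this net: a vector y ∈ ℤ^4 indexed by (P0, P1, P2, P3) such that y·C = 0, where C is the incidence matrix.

y = (P0:2, P1:2, P2:3, P3:2)

Incidence matrix C (rows=places, cols=transitions):
       T0   T1   T2   T3   T4
   P0   3    0    3    2   -3
   P1   0    4   -3   -2    0
   P2   0    0    0    0    2
   P3  -3   -4    0    0    0

Candidate y = [2, 2, 3, 2]; check y·C column-wise:
  col T0: 2·3 + 2·0 + 3·0 + 2·-3 = 0
  col T1: 2·0 + 2·4 + 3·0 + 2·-4 = 0
  col T2: 2·3 + 2·-3 + 3·0 + 2·0 = 0
  col T3: 2·2 + 2·-2 + 3·0 + 2·0 = 0
  col T4: 2·-3 + 2·0 + 3·2 + 2·0 = 0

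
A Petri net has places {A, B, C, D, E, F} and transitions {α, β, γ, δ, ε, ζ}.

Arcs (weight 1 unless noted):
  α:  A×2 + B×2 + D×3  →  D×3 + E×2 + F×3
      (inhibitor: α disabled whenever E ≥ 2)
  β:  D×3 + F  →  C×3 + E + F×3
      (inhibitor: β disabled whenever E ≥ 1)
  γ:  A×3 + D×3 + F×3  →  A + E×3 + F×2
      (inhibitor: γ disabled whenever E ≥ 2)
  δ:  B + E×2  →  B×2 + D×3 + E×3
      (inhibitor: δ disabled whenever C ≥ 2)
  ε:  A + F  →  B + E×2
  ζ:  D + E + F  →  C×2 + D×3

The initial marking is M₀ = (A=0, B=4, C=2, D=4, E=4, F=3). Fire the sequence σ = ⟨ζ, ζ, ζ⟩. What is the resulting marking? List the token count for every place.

step 1: fire ζ:  (A=0, B=4, C=2, D=4, E=4, F=3) → (A=0, B=4, C=4, D=6, E=3, F=2)
step 2: fire ζ:  (A=0, B=4, C=4, D=6, E=3, F=2) → (A=0, B=4, C=6, D=8, E=2, F=1)
step 3: fire ζ:  (A=0, B=4, C=6, D=8, E=2, F=1) → (A=0, B=4, C=8, D=10, E=1, F=0)

(A=0, B=4, C=8, D=10, E=1, F=0)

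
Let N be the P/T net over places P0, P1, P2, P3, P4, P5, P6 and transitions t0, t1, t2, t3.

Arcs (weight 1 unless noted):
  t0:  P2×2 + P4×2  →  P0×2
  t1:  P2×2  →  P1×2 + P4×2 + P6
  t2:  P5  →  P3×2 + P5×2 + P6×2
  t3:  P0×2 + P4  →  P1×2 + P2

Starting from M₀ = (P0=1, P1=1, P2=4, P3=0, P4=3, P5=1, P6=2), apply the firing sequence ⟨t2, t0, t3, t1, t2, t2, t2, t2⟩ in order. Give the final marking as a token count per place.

(P0=1, P1=5, P2=1, P3=10, P4=2, P5=6, P6=13)

step 1: fire t2:  (P0=1, P1=1, P2=4, P3=0, P4=3, P5=1, P6=2) → (P0=1, P1=1, P2=4, P3=2, P4=3, P5=2, P6=4)
step 2: fire t0:  (P0=1, P1=1, P2=4, P3=2, P4=3, P5=2, P6=4) → (P0=3, P1=1, P2=2, P3=2, P4=1, P5=2, P6=4)
step 3: fire t3:  (P0=3, P1=1, P2=2, P3=2, P4=1, P5=2, P6=4) → (P0=1, P1=3, P2=3, P3=2, P4=0, P5=2, P6=4)
step 4: fire t1:  (P0=1, P1=3, P2=3, P3=2, P4=0, P5=2, P6=4) → (P0=1, P1=5, P2=1, P3=2, P4=2, P5=2, P6=5)
step 5: fire t2:  (P0=1, P1=5, P2=1, P3=2, P4=2, P5=2, P6=5) → (P0=1, P1=5, P2=1, P3=4, P4=2, P5=3, P6=7)
step 6: fire t2:  (P0=1, P1=5, P2=1, P3=4, P4=2, P5=3, P6=7) → (P0=1, P1=5, P2=1, P3=6, P4=2, P5=4, P6=9)
step 7: fire t2:  (P0=1, P1=5, P2=1, P3=6, P4=2, P5=4, P6=9) → (P0=1, P1=5, P2=1, P3=8, P4=2, P5=5, P6=11)
step 8: fire t2:  (P0=1, P1=5, P2=1, P3=8, P4=2, P5=5, P6=11) → (P0=1, P1=5, P2=1, P3=10, P4=2, P5=6, P6=13)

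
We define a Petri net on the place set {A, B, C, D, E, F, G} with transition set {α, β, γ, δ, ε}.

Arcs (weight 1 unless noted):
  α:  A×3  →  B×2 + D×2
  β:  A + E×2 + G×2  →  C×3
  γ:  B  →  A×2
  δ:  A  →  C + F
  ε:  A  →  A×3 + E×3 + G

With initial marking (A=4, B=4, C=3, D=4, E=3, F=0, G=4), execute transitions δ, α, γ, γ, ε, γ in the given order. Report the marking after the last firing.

(A=8, B=3, C=4, D=6, E=6, F=1, G=5)

step 1: fire δ:  (A=4, B=4, C=3, D=4, E=3, F=0, G=4) → (A=3, B=4, C=4, D=4, E=3, F=1, G=4)
step 2: fire α:  (A=3, B=4, C=4, D=4, E=3, F=1, G=4) → (A=0, B=6, C=4, D=6, E=3, F=1, G=4)
step 3: fire γ:  (A=0, B=6, C=4, D=6, E=3, F=1, G=4) → (A=2, B=5, C=4, D=6, E=3, F=1, G=4)
step 4: fire γ:  (A=2, B=5, C=4, D=6, E=3, F=1, G=4) → (A=4, B=4, C=4, D=6, E=3, F=1, G=4)
step 5: fire ε:  (A=4, B=4, C=4, D=6, E=3, F=1, G=4) → (A=6, B=4, C=4, D=6, E=6, F=1, G=5)
step 6: fire γ:  (A=6, B=4, C=4, D=6, E=6, F=1, G=5) → (A=8, B=3, C=4, D=6, E=6, F=1, G=5)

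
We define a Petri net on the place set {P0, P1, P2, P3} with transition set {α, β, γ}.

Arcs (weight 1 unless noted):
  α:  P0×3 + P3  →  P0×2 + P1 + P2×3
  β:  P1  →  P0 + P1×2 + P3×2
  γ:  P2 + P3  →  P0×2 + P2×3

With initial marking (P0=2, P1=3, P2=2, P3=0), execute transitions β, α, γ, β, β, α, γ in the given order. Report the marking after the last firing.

(P0=7, P1=8, P2=12, P3=2)

step 1: fire β:  (P0=2, P1=3, P2=2, P3=0) → (P0=3, P1=4, P2=2, P3=2)
step 2: fire α:  (P0=3, P1=4, P2=2, P3=2) → (P0=2, P1=5, P2=5, P3=1)
step 3: fire γ:  (P0=2, P1=5, P2=5, P3=1) → (P0=4, P1=5, P2=7, P3=0)
step 4: fire β:  (P0=4, P1=5, P2=7, P3=0) → (P0=5, P1=6, P2=7, P3=2)
step 5: fire β:  (P0=5, P1=6, P2=7, P3=2) → (P0=6, P1=7, P2=7, P3=4)
step 6: fire α:  (P0=6, P1=7, P2=7, P3=4) → (P0=5, P1=8, P2=10, P3=3)
step 7: fire γ:  (P0=5, P1=8, P2=10, P3=3) → (P0=7, P1=8, P2=12, P3=2)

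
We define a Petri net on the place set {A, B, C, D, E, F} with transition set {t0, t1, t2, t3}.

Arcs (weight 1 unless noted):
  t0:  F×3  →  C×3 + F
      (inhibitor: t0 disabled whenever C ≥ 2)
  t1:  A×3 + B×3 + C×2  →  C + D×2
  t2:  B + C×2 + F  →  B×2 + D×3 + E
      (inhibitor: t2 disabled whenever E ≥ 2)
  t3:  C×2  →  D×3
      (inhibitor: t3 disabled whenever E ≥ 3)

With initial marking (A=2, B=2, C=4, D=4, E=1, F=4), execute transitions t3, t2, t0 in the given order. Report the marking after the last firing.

(A=2, B=3, C=3, D=10, E=2, F=1)

step 1: fire t3:  (A=2, B=2, C=4, D=4, E=1, F=4) → (A=2, B=2, C=2, D=7, E=1, F=4)
step 2: fire t2:  (A=2, B=2, C=2, D=7, E=1, F=4) → (A=2, B=3, C=0, D=10, E=2, F=3)
step 3: fire t0:  (A=2, B=3, C=0, D=10, E=2, F=3) → (A=2, B=3, C=3, D=10, E=2, F=1)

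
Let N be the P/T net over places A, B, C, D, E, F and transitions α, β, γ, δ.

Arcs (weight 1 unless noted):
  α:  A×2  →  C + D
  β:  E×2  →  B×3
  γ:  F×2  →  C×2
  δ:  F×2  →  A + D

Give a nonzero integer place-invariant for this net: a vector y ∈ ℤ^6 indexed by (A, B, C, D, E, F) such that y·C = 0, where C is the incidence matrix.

y = (A:0, B:2, C:0, D:0, E:3, F:0)

Incidence matrix C (rows=places, cols=transitions):
        α    β    γ    δ
    A  -2    0    0    1
    B   0    3    0    0
    C   1    0    2    0
    D   1    0    0    1
    E   0   -2    0    0
    F   0    0   -2   -2

Candidate y = [0, 2, 0, 0, 3, 0]; check y·C column-wise:
  col α: 0·-2 + 2·0 + 0·1 + 0·1 + 3·0 = 0
  col β: 2·3 + 3·-2 = 0
  col γ: 2·0 + 0·2 + 3·0 + 0·-2 = 0
  col δ: 0·1 + 2·0 + 0·1 + 3·0 + 0·-2 = 0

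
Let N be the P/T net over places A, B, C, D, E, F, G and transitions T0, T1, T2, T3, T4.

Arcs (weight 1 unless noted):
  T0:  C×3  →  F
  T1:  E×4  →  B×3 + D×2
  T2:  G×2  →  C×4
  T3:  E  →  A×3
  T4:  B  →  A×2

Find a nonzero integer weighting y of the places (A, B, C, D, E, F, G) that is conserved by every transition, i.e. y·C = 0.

y = (A:1, B:2, C:0, D:3, E:3, F:0, G:0)

Incidence matrix C (rows=places, cols=transitions):
       T0   T1   T2   T3   T4
    A   0    0    0    3    2
    B   0    3    0    0   -1
    C  -3    0    4    0    0
    D   0    2    0    0    0
    E   0   -4    0   -1    0
    F   1    0    0    0    0
    G   0    0   -2    0    0

Candidate y = [1, 2, 0, 3, 3, 0, 0]; check y·C column-wise:
  col T0: 1·0 + 2·0 + 0·-3 + 3·0 + 3·0 + 0·1 = 0
  col T1: 1·0 + 2·3 + 3·2 + 3·-4 = 0
  col T2: 1·0 + 2·0 + 0·4 + 3·0 + 3·0 + 0·-2 = 0
  col T3: 1·3 + 2·0 + 3·0 + 3·-1 = 0
  col T4: 1·2 + 2·-1 + 3·0 + 3·0 = 0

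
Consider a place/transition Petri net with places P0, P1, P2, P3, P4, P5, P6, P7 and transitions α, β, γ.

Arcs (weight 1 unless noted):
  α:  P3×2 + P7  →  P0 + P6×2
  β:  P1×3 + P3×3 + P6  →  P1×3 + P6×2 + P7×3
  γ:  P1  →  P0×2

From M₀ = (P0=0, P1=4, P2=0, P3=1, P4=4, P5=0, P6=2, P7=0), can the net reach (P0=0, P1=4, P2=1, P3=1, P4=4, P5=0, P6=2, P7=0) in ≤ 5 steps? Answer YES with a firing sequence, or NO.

depth 0: 1 marking
depth 1: 2 markings reached so far
depth 2: 3 markings reached so far
depth 3: 4 markings reached so far
depth 4: 5 markings reached so far
depth 5: 5 markings reached so far
(frontier empty at depth 5; search complete)
target is not among the 5 markings reachable within 5 steps

NO — not reachable within 5 firings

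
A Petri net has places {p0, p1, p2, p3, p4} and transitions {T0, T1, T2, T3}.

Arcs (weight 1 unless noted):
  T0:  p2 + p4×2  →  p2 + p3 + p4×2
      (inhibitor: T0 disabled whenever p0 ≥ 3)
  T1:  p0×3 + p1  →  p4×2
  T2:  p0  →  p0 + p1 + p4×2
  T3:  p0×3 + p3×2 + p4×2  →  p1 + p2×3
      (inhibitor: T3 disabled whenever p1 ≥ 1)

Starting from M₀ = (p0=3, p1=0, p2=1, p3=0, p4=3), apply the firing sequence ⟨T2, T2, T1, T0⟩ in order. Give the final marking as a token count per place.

(p0=0, p1=1, p2=1, p3=1, p4=9)

step 1: fire T2:  (p0=3, p1=0, p2=1, p3=0, p4=3) → (p0=3, p1=1, p2=1, p3=0, p4=5)
step 2: fire T2:  (p0=3, p1=1, p2=1, p3=0, p4=5) → (p0=3, p1=2, p2=1, p3=0, p4=7)
step 3: fire T1:  (p0=3, p1=2, p2=1, p3=0, p4=7) → (p0=0, p1=1, p2=1, p3=0, p4=9)
step 4: fire T0:  (p0=0, p1=1, p2=1, p3=0, p4=9) → (p0=0, p1=1, p2=1, p3=1, p4=9)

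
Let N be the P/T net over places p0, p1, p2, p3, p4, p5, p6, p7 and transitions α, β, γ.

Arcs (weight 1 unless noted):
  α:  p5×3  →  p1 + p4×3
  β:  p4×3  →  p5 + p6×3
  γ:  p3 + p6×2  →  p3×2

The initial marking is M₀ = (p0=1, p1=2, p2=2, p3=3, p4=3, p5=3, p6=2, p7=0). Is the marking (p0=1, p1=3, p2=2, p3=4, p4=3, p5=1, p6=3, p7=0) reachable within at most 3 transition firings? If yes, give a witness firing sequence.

YES — reachable via ⟨α, β, γ⟩ (3 firings)

step 1: fire α:  (p0=1, p1=2, p2=2, p3=3, p4=3, p5=3, p6=2, p7=0) → (p0=1, p1=3, p2=2, p3=3, p4=6, p5=0, p6=2, p7=0)
step 2: fire β:  (p0=1, p1=3, p2=2, p3=3, p4=6, p5=0, p6=2, p7=0) → (p0=1, p1=3, p2=2, p3=3, p4=3, p5=1, p6=5, p7=0)
step 3: fire γ:  (p0=1, p1=3, p2=2, p3=3, p4=3, p5=1, p6=5, p7=0) → (p0=1, p1=3, p2=2, p3=4, p4=3, p5=1, p6=3, p7=0)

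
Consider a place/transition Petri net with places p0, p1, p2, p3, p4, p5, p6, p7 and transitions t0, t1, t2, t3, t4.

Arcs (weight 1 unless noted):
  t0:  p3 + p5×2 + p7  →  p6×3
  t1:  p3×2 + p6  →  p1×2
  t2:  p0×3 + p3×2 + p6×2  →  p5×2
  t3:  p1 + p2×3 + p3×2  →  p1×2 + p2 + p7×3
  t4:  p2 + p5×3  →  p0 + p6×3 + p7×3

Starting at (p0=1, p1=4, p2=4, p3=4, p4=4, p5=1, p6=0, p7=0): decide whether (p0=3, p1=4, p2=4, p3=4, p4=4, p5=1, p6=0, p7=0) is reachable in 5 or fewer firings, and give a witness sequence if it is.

depth 0: 1 marking
depth 1: 2 markings reached so far
depth 2: 2 markings reached so far
(frontier empty at depth 2; search complete)
target is not among the 2 markings reachable within 5 steps

NO — not reachable within 5 firings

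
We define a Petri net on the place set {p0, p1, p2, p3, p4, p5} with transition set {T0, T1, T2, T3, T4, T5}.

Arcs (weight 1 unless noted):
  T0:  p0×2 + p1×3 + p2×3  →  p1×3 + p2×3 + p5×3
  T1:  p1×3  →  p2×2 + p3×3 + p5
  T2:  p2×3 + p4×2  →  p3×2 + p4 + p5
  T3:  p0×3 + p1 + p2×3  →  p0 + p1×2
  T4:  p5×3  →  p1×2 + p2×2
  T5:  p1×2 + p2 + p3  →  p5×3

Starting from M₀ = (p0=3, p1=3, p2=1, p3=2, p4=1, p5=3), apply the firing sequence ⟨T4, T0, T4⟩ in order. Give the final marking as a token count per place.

(p0=1, p1=7, p2=5, p3=2, p4=1, p5=0)

step 1: fire T4:  (p0=3, p1=3, p2=1, p3=2, p4=1, p5=3) → (p0=3, p1=5, p2=3, p3=2, p4=1, p5=0)
step 2: fire T0:  (p0=3, p1=5, p2=3, p3=2, p4=1, p5=0) → (p0=1, p1=5, p2=3, p3=2, p4=1, p5=3)
step 3: fire T4:  (p0=1, p1=5, p2=3, p3=2, p4=1, p5=3) → (p0=1, p1=7, p2=5, p3=2, p4=1, p5=0)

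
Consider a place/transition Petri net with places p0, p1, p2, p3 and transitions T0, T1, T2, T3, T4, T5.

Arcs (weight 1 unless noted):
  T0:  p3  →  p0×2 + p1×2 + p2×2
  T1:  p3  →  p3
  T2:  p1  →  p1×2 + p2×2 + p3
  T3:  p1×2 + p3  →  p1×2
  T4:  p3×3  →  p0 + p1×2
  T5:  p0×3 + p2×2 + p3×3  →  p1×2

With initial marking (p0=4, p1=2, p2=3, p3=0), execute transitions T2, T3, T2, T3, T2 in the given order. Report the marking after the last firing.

(p0=4, p1=5, p2=9, p3=1)

step 1: fire T2:  (p0=4, p1=2, p2=3, p3=0) → (p0=4, p1=3, p2=5, p3=1)
step 2: fire T3:  (p0=4, p1=3, p2=5, p3=1) → (p0=4, p1=3, p2=5, p3=0)
step 3: fire T2:  (p0=4, p1=3, p2=5, p3=0) → (p0=4, p1=4, p2=7, p3=1)
step 4: fire T3:  (p0=4, p1=4, p2=7, p3=1) → (p0=4, p1=4, p2=7, p3=0)
step 5: fire T2:  (p0=4, p1=4, p2=7, p3=0) → (p0=4, p1=5, p2=9, p3=1)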